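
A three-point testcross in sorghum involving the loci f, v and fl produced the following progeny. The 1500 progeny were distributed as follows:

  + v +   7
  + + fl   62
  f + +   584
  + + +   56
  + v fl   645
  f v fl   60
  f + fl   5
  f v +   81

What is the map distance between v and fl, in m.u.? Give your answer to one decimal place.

10.3 m.u.

The two most frequent reciprocal classes, f + + and + v fl, are the parental types, so the F1 was f + + / + v fl.
The two rarest classes, f + fl and + v +, are the double crossovers. Comparing them with the parentals, only the fl allele has switched, so fl is the middle locus and the order is f – fl – v.
Crossovers in the fl–v interval produce the single-crossover classes f v + and + + fl (81 + 62 = 143) plus the double crossovers (12).
RF(fl–v) = (143 + 12) / 1500 = 155/1500 = 0.1033 → 10.3 m.u.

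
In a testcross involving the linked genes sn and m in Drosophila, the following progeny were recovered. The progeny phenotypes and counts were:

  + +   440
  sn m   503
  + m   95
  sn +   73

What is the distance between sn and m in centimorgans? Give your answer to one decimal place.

15.1 centimorgans

The two most frequent classes, + + (440) and sn m (503), are the parental types, so the F1 was + + / sn m.
The recombinant classes are + m and sn +: 95 + 73 = 168.
Recombination frequency = 168/1111 = 0.1512 ≈ 15.1%, i.e. 15.1 centimorgans.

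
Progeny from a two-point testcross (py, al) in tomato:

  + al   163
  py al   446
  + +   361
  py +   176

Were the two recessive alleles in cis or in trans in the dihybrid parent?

The two most frequent classes are + + (361) and py al (446); these are the parental (non-recombinant) types.
So the F1 carried + + on one chromosome and py al on the other — the recessive alleles are on the same chromosome (cis / coupling).

cis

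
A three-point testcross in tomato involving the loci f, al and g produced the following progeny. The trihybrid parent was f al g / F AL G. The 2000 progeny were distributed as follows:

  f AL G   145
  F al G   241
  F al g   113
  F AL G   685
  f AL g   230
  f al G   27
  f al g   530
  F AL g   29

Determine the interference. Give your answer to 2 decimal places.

0.32

The two rarest classes, f al G and F AL g, are the double crossovers. Comparing them with the parentals, only the g allele has switched, so g is the middle locus and the order is al – g – f.
al–g: (471 + 56)/2000 = 0.2635; g–f: (258 + 56)/2000 = 0.1570.
Expected DCO frequency = 0.2635 × 0.1570 ≈ 0.04137; observed = 56/2000 ≈ 0.02800.
Coefficient of coincidence = 0.02800/0.04137 ≈ 0.68; interference = 1 − 0.68 = 0.32.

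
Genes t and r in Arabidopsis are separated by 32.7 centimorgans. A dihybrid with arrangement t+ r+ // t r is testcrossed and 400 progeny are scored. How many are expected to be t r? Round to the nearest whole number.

135

A map distance of 32.7 centimorgans corresponds to a recombination frequency of 0.327.
The F1 is t+ r+ / t r, so t r is a parental gamete class with expected frequency (1 − r)/2 = 0.673/2 = 0.3365.
Expected number = 0.3365 × 400 = 134.60 ≈ 135.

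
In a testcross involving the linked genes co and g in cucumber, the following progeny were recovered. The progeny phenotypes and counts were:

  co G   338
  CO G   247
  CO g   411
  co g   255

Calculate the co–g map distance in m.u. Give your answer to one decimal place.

40.1 m.u.

The two most frequent classes, CO g (411) and co G (338), are the parental types, so the F1 was CO g / co G.
The recombinant classes are CO G and co g: 247 + 255 = 502.
Recombination frequency = 502/1251 = 0.4013 ≈ 40.1%, i.e. 40.1 m.u.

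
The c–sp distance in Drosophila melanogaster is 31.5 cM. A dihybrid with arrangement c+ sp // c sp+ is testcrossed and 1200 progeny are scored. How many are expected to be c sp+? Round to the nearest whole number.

411

A map distance of 31.5 cM corresponds to a recombination frequency of 0.315.
The F1 is c+ sp / c sp+, so c sp+ is a parental gamete class with expected frequency (1 − r)/2 = 0.685/2 = 0.3425.
Expected number = 0.3425 × 1200 = 411.00 ≈ 411.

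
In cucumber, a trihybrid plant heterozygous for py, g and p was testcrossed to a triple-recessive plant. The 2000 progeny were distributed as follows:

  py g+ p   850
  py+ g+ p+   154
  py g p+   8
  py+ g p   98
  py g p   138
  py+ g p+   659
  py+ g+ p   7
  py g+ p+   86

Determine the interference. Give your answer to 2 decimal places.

The two most frequent reciprocal classes, py g+ p and py+ g p+, are the parental types, so the F1 was py g+ p / py+ g p+.
The two rarest classes, py+ g+ p and py g p+, are the double crossovers. Comparing them with the parentals, only the py allele has switched, so py is the middle locus and the order is g – py – p.
g–py: (292 + 15)/2000 = 0.1535; py–p: (184 + 15)/2000 = 0.0995.
Expected DCO frequency = 0.1535 × 0.0995 ≈ 0.01527; observed = 15/2000 ≈ 0.00750.
Coefficient of coincidence = 0.00750/0.01527 ≈ 0.49; interference = 1 − 0.49 = 0.51.

0.51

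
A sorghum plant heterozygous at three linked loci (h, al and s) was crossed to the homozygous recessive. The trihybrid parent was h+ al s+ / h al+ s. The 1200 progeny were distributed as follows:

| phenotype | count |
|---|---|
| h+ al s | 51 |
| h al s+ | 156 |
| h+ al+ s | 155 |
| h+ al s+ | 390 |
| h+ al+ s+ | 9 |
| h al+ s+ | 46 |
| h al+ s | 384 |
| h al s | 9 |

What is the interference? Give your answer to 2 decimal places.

0.43

The two rarest classes, h+ al+ s+ and h al s, are the double crossovers. Comparing them with the parentals, only the al allele has switched, so al is the middle locus and the order is h – al – s.
h–al: (311 + 18)/1200 = 0.2742; al–s: (97 + 18)/1200 = 0.0958.
Expected DCO frequency = 0.2742 × 0.0958 ≈ 0.02627; observed = 18/1200 ≈ 0.01500.
Coefficient of coincidence = 0.01500/0.02627 ≈ 0.57; interference = 1 − 0.57 = 0.43.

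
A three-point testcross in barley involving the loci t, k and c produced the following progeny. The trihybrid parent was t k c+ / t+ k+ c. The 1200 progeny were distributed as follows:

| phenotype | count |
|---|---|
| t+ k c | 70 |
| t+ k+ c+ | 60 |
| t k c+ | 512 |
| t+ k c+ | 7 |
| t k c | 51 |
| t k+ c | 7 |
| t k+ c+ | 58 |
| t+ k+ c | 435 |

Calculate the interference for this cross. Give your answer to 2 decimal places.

0.05

The two rarest classes, t+ k c+ and t k+ c, are the double crossovers. Comparing them with the parentals, only the t allele has switched, so t is the middle locus and the order is k – t – c.
k–t: (128 + 14)/1200 = 0.1183; t–c: (111 + 14)/1200 = 0.1042.
Expected DCO frequency = 0.1183 × 0.1042 ≈ 0.01233; observed = 14/1200 ≈ 0.01167.
Coefficient of coincidence = 0.01167/0.01233 ≈ 0.95; interference = 1 − 0.95 = 0.05.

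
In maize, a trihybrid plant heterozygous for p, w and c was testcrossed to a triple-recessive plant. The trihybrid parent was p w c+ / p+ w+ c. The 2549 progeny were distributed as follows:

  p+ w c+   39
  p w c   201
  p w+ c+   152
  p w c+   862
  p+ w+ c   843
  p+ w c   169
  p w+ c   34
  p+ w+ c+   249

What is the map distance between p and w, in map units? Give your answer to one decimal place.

15.5 map units

The two rarest classes, p+ w c+ and p w+ c, are the double crossovers. Comparing them with the parentals, only the p allele has switched, so p is the middle locus and the order is c – p – w.
Crossovers in the p–w interval produce the single-crossover classes p w+ c+ and p+ w c (152 + 169 = 321) plus the double crossovers (73).
RF(p–w) = (321 + 73) / 2549 = 394/2549 = 0.1546 → 15.5 map units.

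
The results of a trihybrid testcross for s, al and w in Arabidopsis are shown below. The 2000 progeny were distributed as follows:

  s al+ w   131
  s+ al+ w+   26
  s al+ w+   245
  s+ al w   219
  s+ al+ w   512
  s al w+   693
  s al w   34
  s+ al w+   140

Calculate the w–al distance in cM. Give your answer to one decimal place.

26.2 cM

The two most frequent reciprocal classes, s al w+ and s+ al+ w, are the parental types, so the F1 was s al w+ / s+ al+ w.
The two rarest classes, s al w and s+ al+ w+, are the double crossovers. Comparing them with the parentals, only the w allele has switched, so w is the middle locus and the order is s – w – al.
Crossovers in the w–al interval produce the single-crossover classes s al+ w+ and s+ al w (245 + 219 = 464) plus the double crossovers (60).
RF(w–al) = (464 + 60) / 2000 = 524/2000 = 0.2620 → 26.2 cM.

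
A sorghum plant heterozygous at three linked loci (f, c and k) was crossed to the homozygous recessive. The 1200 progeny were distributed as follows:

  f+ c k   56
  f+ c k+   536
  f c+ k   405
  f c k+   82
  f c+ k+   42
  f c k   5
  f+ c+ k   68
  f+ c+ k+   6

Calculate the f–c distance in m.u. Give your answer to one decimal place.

13.4 m.u.

The two most frequent reciprocal classes, f+ c k+ and f c+ k, are the parental types, so the F1 was f+ c k+ / f c+ k.
The two rarest classes, f+ c+ k+ and f c k, are the double crossovers. Comparing them with the parentals, only the c allele has switched, so c is the middle locus and the order is f – c – k.
Crossovers in the f–c interval produce the single-crossover classes f c k+ and f+ c+ k (82 + 68 = 150) plus the double crossovers (11).
RF(f–c) = (150 + 11) / 1200 = 161/1200 = 0.1342 → 13.4 m.u.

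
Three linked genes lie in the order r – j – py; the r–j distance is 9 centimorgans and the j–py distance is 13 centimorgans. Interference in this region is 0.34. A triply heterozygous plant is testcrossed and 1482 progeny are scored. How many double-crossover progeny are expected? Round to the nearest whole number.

Map distances give recombination frequencies of 0.090 and 0.130 for the two intervals.
With interference 0.34 (so coincidence = 0.66), expected double-crossover frequency = 0.090 × 0.130 × 0.66 = 0.00772.
Expected number = 0.00772 × 1482 = 11.44 ≈ 11.

11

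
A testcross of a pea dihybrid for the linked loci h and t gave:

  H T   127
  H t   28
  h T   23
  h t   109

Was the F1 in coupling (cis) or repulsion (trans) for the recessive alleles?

The two most frequent classes are H T (127) and h t (109); these are the parental (non-recombinant) types.
So the F1 carried H T on one chromosome and h t on the other — the recessive alleles are on the same chromosome (cis / coupling).

cis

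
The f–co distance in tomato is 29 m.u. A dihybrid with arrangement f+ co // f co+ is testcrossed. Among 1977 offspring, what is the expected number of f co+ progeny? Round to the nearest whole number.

A map distance of 29 m.u. corresponds to a recombination frequency of 0.290.
The F1 is f+ co / f co+, so f co+ is a parental gamete class with expected frequency (1 − r)/2 = 0.710/2 = 0.3550.
Expected number = 0.3550 × 1977 = 701.83 ≈ 702.

702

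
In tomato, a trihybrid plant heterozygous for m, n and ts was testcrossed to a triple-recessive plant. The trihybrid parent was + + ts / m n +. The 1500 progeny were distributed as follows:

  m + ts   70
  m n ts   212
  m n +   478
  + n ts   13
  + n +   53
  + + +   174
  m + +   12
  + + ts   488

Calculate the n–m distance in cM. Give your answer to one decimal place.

The two rarest classes, + n ts and m + +, are the double crossovers. Comparing them with the parentals, only the n allele has switched, so n is the middle locus and the order is m – n – ts.
Crossovers in the m–n interval produce the single-crossover classes m + ts and + n + (70 + 53 = 123) plus the double crossovers (25).
RF(m–n) = (123 + 25) / 1500 = 148/1500 = 0.0987 → 9.9 cM.

9.9 cM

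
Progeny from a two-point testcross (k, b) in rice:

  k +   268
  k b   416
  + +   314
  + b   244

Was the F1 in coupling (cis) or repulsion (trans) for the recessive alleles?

cis

The two most frequent classes are + + (314) and k b (416); these are the parental (non-recombinant) types.
So the F1 carried + + on one chromosome and k b on the other — the recessive alleles are on the same chromosome (cis / coupling).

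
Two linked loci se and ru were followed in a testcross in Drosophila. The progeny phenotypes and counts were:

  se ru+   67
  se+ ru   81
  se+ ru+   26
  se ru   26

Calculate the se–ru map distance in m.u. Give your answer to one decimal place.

The two most frequent classes, se+ ru (81) and se ru+ (67), are the parental types, so the F1 was se+ ru / se ru+.
The recombinant classes are se+ ru+ and se ru: 26 + 26 = 52.
Recombination frequency = 52/200 = 0.2600 ≈ 26.0%, i.e. 26.0 m.u.

26.0 m.u.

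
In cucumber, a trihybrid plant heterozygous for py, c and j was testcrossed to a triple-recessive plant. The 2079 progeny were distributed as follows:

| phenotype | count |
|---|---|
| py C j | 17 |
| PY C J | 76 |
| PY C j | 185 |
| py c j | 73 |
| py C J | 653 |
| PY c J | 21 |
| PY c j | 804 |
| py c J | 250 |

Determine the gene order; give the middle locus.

j

The two most frequent reciprocal classes, py C J and PY c j, are the parental types, so the F1 was py C J / PY c j.
The two rarest classes, py C j and PY c J, are the double crossovers. Comparing them with the parentals, only the j allele has switched, so j is the middle locus and the order is py – j – c.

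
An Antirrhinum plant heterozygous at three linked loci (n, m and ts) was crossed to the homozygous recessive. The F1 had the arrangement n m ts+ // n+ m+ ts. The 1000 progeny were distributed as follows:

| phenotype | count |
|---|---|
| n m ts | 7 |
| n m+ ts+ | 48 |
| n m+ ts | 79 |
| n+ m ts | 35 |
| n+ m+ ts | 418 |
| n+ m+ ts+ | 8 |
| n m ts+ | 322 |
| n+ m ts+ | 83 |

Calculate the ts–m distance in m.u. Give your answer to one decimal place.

The two rarest classes, n m ts and n+ m+ ts+, are the double crossovers. Comparing them with the parentals, only the ts allele has switched, so ts is the middle locus and the order is m – ts – n.
Crossovers in the m–ts interval produce the single-crossover classes n m+ ts+ and n+ m ts (48 + 35 = 83) plus the double crossovers (15).
RF(m–ts) = (83 + 15) / 1000 = 98/1000 = 0.0980 → 9.8 m.u.

9.8 m.u.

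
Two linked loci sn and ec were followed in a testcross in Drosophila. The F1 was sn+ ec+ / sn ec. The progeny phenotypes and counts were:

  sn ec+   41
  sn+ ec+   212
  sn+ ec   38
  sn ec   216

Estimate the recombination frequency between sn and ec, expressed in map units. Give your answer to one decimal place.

The recombinant classes are sn+ ec and sn ec+: 38 + 41 = 79.
Recombination frequency = 79/507 = 0.1558 ≈ 15.6%, i.e. 15.6 map units.

15.6 map units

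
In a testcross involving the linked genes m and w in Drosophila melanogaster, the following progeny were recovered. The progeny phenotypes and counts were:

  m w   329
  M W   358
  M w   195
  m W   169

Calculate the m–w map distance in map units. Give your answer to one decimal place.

The two most frequent classes, M W (358) and m w (329), are the parental types, so the F1 was M W / m w.
The recombinant classes are M w and m W: 195 + 169 = 364.
Recombination frequency = 364/1051 = 0.3463 ≈ 34.6%, i.e. 34.6 map units.

34.6 map units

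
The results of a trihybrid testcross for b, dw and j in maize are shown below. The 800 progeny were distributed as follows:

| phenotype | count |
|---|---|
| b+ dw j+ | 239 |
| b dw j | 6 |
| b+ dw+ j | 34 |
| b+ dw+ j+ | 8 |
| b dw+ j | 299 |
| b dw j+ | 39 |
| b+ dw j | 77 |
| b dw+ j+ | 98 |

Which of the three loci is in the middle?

dw

The two most frequent reciprocal classes, b+ dw j+ and b dw+ j, are the parental types, so the F1 was b+ dw j+ / b dw+ j.
The two rarest classes, b+ dw+ j+ and b dw j, are the double crossovers. Comparing them with the parentals, only the dw allele has switched, so dw is the middle locus and the order is j – dw – b.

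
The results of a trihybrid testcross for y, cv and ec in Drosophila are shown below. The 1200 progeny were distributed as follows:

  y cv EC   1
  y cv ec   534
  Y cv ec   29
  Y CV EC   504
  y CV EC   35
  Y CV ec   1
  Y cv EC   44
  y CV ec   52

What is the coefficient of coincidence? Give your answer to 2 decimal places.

0.37

The two most frequent reciprocal classes, Y CV EC and y cv ec, are the parental types, so the F1 was Y CV EC / y cv ec.
The two rarest classes, Y CV ec and y cv EC, are the double crossovers. Comparing them with the parentals, only the ec allele has switched, so ec is the middle locus and the order is y – ec – cv.
y–ec: (64 + 2)/1200 = 0.0550; ec–cv: (96 + 2)/1200 = 0.0817.
Expected DCO frequency = 0.0550 × 0.0817 ≈ 0.00449; observed = 2/1200 ≈ 0.00167.
Coefficient of coincidence = 0.00167/0.00449 ≈ 0.37.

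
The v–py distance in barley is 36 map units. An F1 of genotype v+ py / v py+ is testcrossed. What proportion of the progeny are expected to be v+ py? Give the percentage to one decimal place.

A map distance of 36 map units corresponds to a recombination frequency of 0.360.
The F1 is v+ py / v py+, so v+ py is a parental gamete class with expected frequency (1 − r)/2 = 0.640/2 = 0.3200.
That is 0.3200 = 32.0% of the progeny.

32.0%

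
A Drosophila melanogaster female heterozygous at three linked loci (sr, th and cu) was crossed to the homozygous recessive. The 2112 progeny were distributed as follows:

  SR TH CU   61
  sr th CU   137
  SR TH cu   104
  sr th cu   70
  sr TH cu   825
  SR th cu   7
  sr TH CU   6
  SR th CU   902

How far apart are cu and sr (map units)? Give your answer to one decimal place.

12.0 map units

The two most frequent reciprocal classes, sr TH cu and SR th CU, are the parental types, so the F1 was sr TH cu / SR th CU.
The two rarest classes, sr TH CU and SR th cu, are the double crossovers. Comparing them with the parentals, only the cu allele has switched, so cu is the middle locus and the order is th – cu – sr.
Crossovers in the cu–sr interval produce the single-crossover classes SR TH cu and sr th CU (104 + 137 = 241) plus the double crossovers (13).
RF(cu–sr) = (241 + 13) / 2112 = 254/2112 = 0.1203 → 12.0 map units.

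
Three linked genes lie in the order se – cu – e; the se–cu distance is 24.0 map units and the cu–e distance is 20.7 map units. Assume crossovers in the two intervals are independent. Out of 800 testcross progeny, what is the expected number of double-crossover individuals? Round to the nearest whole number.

40

Map distances give recombination frequencies of 0.240 and 0.207 for the two intervals.
With no interference, expected double-crossover frequency = 0.240 × 0.207 = 0.04968.
Expected number = 0.04968 × 800 = 39.74 ≈ 40.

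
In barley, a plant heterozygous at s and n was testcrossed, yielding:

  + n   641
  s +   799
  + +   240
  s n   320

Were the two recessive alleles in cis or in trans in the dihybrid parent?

The two most frequent classes are + n (641) and s + (799); these are the parental (non-recombinant) types.
So the F1 carried + n on one chromosome and s + on the other — the recessive alleles are on opposite chromosomes (trans / repulsion).

trans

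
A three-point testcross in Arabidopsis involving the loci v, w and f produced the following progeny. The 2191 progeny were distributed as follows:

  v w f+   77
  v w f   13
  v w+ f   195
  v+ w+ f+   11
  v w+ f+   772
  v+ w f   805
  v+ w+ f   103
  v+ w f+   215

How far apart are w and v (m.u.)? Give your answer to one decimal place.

The two most frequent reciprocal classes, v+ w f and v w+ f+, are the parental types, so the F1 was v+ w f / v w+ f+.
The two rarest classes, v w f and v+ w+ f+, are the double crossovers. Comparing them with the parentals, only the v allele has switched, so v is the middle locus and the order is f – v – w.
Crossovers in the v–w interval produce the single-crossover classes v+ w+ f and v w f+ (103 + 77 = 180) plus the double crossovers (24).
RF(v–w) = (180 + 24) / 2191 = 204/2191 = 0.0931 → 9.3 m.u.

9.3 m.u.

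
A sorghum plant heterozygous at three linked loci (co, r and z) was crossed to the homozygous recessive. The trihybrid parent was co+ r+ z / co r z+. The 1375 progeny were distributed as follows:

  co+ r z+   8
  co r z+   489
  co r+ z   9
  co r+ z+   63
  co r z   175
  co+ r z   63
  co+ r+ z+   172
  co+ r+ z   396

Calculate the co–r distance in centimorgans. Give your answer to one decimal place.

The two rarest classes, co r+ z and co+ r z+, are the double crossovers. Comparing them with the parentals, only the co allele has switched, so co is the middle locus and the order is z – co – r.
Crossovers in the co–r interval produce the single-crossover classes co+ r z and co r+ z+ (63 + 63 = 126) plus the double crossovers (17).
RF(co–r) = (126 + 17) / 1375 = 143/1375 = 0.1040 → 10.4 centimorgans.

10.4 centimorgans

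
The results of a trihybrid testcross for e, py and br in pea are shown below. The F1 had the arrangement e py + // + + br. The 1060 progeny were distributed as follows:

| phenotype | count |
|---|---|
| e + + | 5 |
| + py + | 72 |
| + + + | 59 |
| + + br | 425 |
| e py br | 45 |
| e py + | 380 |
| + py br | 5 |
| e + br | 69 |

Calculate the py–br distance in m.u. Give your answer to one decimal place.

The two rarest classes, e + + and + py br, are the double crossovers. Comparing them with the parentals, only the py allele has switched, so py is the middle locus and the order is e – py – br.
Crossovers in the py–br interval produce the single-crossover classes e py br and + + + (45 + 59 = 104) plus the double crossovers (10).
RF(py–br) = (104 + 10) / 1060 = 114/1060 = 0.1075 → 10.8 m.u.

10.8 m.u.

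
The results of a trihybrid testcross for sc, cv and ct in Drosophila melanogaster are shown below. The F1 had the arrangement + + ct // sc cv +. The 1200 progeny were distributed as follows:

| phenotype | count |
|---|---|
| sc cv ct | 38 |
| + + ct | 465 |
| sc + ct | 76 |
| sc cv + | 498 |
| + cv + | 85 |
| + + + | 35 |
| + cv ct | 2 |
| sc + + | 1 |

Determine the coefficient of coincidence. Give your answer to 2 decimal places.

The two rarest classes, + cv ct and sc + +, are the double crossovers. Comparing them with the parentals, only the cv allele has switched, so cv is the middle locus and the order is ct – cv – sc.
ct–cv: (73 + 3)/1200 = 0.0633; cv–sc: (161 + 3)/1200 = 0.1367.
Expected DCO frequency = 0.0633 × 0.1367 ≈ 0.00865; observed = 3/1200 ≈ 0.00250.
Coefficient of coincidence = 0.00250/0.00865 ≈ 0.29.

0.29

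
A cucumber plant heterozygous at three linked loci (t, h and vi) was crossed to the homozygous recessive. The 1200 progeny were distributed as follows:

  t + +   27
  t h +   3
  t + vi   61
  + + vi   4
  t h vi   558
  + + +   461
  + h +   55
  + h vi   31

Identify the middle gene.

The two most frequent reciprocal classes, + + + and t h vi, are the parental types, so the F1 was + + + / t h vi.
The two rarest classes, + + vi and t h +, are the double crossovers. Comparing them with the parentals, only the vi allele has switched, so vi is the middle locus and the order is t – vi – h.

vi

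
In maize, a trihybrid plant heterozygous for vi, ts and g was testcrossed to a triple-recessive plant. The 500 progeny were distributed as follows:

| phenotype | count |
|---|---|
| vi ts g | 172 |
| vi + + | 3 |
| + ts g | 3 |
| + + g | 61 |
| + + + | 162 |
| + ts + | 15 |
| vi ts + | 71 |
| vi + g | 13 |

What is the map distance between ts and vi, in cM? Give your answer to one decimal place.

6.8 cM

The two most frequent reciprocal classes, vi ts g and + + +, are the parental types, so the F1 was vi ts g / + + +.
The two rarest classes, + ts g and vi + +, are the double crossovers. Comparing them with the parentals, only the vi allele has switched, so vi is the middle locus and the order is ts – vi – g.
Crossovers in the ts–vi interval produce the single-crossover classes vi + g and + ts + (13 + 15 = 28) plus the double crossovers (6).
RF(ts–vi) = (28 + 6) / 500 = 34/500 = 0.0680 → 6.8 cM.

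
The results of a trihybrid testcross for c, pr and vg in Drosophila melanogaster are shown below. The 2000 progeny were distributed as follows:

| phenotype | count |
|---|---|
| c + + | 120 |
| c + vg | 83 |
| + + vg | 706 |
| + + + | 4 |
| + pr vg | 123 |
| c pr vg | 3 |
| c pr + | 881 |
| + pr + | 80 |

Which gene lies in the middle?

vg

The two most frequent reciprocal classes, + + vg and c pr +, are the parental types, so the F1 was + + vg / c pr +.
The two rarest classes, + + + and c pr vg, are the double crossovers. Comparing them with the parentals, only the vg allele has switched, so vg is the middle locus and the order is pr – vg – c.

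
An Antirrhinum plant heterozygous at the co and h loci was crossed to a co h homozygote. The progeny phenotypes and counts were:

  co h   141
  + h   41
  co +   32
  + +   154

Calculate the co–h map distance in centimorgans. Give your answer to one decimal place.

The two most frequent classes, + + (154) and co h (141), are the parental types, so the F1 was + + / co h.
The recombinant classes are + h and co +: 41 + 32 = 73.
Recombination frequency = 73/368 = 0.1984 ≈ 19.8%, i.e. 19.8 centimorgans.

19.8 centimorgans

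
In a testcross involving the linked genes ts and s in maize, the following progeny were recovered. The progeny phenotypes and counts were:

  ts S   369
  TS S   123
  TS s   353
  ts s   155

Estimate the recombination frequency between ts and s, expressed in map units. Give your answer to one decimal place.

The two most frequent classes, TS s (353) and ts S (369), are the parental types, so the F1 was TS s / ts S.
The recombinant classes are TS S and ts s: 123 + 155 = 278.
Recombination frequency = 278/1000 = 0.2780 ≈ 27.8%, i.e. 27.8 map units.

27.8 map units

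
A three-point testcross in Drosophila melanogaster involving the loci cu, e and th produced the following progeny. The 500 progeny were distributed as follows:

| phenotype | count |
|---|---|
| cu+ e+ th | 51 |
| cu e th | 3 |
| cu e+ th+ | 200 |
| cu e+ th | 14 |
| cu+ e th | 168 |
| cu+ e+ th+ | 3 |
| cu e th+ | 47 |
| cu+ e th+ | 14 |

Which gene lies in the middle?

cu

The two most frequent reciprocal classes, cu+ e th and cu e+ th+, are the parental types, so the F1 was cu+ e th / cu e+ th+.
The two rarest classes, cu e th and cu+ e+ th+, are the double crossovers. Comparing them with the parentals, only the cu allele has switched, so cu is the middle locus and the order is th – cu – e.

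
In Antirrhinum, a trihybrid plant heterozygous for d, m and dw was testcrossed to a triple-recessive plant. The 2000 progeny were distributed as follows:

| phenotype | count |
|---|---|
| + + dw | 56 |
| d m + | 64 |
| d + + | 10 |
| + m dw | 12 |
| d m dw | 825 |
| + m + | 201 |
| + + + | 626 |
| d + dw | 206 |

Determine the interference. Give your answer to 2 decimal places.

0.28

The two most frequent reciprocal classes, + + + and d m dw, are the parental types, so the F1 was + + + / d m dw.
The two rarest classes, d + + and + m dw, are the double crossovers. Comparing them with the parentals, only the d allele has switched, so d is the middle locus and the order is dw – d – m.
dw–d: (120 + 22)/2000 = 0.0710; d–m: (407 + 22)/2000 = 0.2145.
Expected DCO frequency = 0.0710 × 0.2145 ≈ 0.01523; observed = 22/2000 ≈ 0.01100.
Coefficient of coincidence = 0.01100/0.01523 ≈ 0.72; interference = 1 − 0.72 = 0.28.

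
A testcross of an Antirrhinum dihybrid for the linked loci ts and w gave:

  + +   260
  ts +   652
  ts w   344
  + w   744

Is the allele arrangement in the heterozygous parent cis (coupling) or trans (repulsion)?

trans

The two most frequent classes are + w (744) and ts + (652); these are the parental (non-recombinant) types.
So the F1 carried + w on one chromosome and ts + on the other — the recessive alleles are on opposite chromosomes (trans / repulsion).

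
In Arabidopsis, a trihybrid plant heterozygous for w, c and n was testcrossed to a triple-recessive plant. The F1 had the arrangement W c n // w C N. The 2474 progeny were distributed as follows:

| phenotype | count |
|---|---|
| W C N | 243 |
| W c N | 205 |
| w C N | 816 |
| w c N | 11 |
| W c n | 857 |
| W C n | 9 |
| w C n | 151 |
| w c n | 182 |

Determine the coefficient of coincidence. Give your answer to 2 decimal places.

The two rarest classes, W C n and w c N, are the double crossovers. Comparing them with the parentals, only the c allele has switched, so c is the middle locus and the order is n – c – w.
n–c: (356 + 20)/2474 = 0.1520; c–w: (425 + 20)/2474 = 0.1799.
Expected DCO frequency = 0.1520 × 0.1799 ≈ 0.02734; observed = 20/2474 ≈ 0.00808.
Coefficient of coincidence = 0.00808/0.02734 ≈ 0.30.

0.30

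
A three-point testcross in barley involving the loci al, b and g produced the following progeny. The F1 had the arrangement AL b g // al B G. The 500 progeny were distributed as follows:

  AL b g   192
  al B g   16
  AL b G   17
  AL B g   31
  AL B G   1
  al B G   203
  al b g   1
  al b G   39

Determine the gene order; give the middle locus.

The two rarest classes, al b g and AL B G, are the double crossovers. Comparing them with the parentals, only the al allele has switched, so al is the middle locus and the order is g – al – b.

al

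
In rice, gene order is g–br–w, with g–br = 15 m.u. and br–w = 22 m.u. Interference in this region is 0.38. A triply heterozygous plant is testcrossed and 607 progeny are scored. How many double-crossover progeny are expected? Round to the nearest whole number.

12

Map distances give recombination frequencies of 0.150 and 0.220 for the two intervals.
With interference 0.38 (so coincidence = 0.62), expected double-crossover frequency = 0.150 × 0.220 × 0.62 = 0.02046.
Expected number = 0.02046 × 607 = 12.42 ≈ 12.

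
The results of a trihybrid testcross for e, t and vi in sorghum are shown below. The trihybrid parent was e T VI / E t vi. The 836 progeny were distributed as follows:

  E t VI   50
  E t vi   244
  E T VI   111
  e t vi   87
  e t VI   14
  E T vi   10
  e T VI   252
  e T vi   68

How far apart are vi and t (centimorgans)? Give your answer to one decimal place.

The two rarest classes, e t VI and E T vi, are the double crossovers. Comparing them with the parentals, only the t allele has switched, so t is the middle locus and the order is vi – t – e.
Crossovers in the vi–t interval produce the single-crossover classes e T vi and E t VI (68 + 50 = 118) plus the double crossovers (24).
RF(vi–t) = (118 + 24) / 836 = 142/836 = 0.1699 → 17.0 centimorgans.

17.0 centimorgans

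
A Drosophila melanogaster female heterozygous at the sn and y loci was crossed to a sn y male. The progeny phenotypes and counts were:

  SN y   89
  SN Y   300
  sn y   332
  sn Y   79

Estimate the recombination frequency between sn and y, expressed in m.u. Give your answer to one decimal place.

The two most frequent classes, SN Y (300) and sn y (332), are the parental types, so the F1 was SN Y / sn y.
The recombinant classes are SN y and sn Y: 89 + 79 = 168.
Recombination frequency = 168/800 = 0.2100 ≈ 21.0%, i.e. 21.0 m.u.

21.0 m.u.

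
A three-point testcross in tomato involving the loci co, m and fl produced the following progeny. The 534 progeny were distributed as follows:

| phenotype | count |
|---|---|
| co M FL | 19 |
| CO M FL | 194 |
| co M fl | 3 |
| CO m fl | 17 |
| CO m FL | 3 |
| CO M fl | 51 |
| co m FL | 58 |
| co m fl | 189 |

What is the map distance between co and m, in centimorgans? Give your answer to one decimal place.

7.9 centimorgans

The two most frequent reciprocal classes, co m fl and CO M FL, are the parental types, so the F1 was co m fl / CO M FL.
The two rarest classes, co M fl and CO m FL, are the double crossovers. Comparing them with the parentals, only the m allele has switched, so m is the middle locus and the order is fl – m – co.
Crossovers in the m–co interval produce the single-crossover classes CO m fl and co M FL (17 + 19 = 36) plus the double crossovers (6).
RF(m–co) = (36 + 6) / 534 = 42/534 = 0.0787 → 7.9 centimorgans.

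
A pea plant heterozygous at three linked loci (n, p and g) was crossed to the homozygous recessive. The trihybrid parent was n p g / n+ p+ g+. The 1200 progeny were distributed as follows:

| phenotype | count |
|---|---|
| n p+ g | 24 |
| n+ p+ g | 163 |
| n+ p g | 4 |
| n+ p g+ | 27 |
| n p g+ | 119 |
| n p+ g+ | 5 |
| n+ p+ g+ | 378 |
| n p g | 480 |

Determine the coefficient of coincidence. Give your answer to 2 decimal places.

0.62

The two rarest classes, n+ p g and n p+ g+, are the double crossovers. Comparing them with the parentals, only the n allele has switched, so n is the middle locus and the order is g – n – p.
g–n: (282 + 9)/1200 = 0.2425; n–p: (51 + 9)/1200 = 0.0500.
Expected DCO frequency = 0.2425 × 0.0500 ≈ 0.01213; observed = 9/1200 ≈ 0.00750.
Coefficient of coincidence = 0.00750/0.01213 ≈ 0.62.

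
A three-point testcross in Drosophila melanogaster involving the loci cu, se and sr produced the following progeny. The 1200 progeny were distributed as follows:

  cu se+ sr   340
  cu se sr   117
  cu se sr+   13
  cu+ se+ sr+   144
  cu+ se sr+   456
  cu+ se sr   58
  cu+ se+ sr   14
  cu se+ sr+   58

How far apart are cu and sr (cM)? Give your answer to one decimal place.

11.9 cM

The two most frequent reciprocal classes, cu se+ sr and cu+ se sr+, are the parental types, so the F1 was cu se+ sr / cu+ se sr+.
The two rarest classes, cu+ se+ sr and cu se sr+, are the double crossovers. Comparing them with the parentals, only the cu allele has switched, so cu is the middle locus and the order is sr – cu – se.
Crossovers in the sr–cu interval produce the single-crossover classes cu se+ sr+ and cu+ se sr (58 + 58 = 116) plus the double crossovers (27).
RF(sr–cu) = (116 + 27) / 1200 = 143/1200 = 0.1192 → 11.9 cM.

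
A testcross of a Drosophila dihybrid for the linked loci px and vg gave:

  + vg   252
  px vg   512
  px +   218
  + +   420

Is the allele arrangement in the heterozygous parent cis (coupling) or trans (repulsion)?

The two most frequent classes are + + (420) and px vg (512); these are the parental (non-recombinant) types.
So the F1 carried + + on one chromosome and px vg on the other — the recessive alleles are on the same chromosome (cis / coupling).

cis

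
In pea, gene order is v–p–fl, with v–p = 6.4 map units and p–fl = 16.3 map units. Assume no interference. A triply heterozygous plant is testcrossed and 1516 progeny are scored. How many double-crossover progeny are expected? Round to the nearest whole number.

Map distances give recombination frequencies of 0.064 and 0.163 for the two intervals.
With no interference, expected double-crossover frequency = 0.064 × 0.163 = 0.01043.
Expected number = 0.01043 × 1516 = 15.81 ≈ 16.

16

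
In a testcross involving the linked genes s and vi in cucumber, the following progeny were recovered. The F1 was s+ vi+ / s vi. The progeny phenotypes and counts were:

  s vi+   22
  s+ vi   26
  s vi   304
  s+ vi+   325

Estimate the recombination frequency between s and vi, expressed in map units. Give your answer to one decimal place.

The recombinant classes are s+ vi and s vi+: 26 + 22 = 48.
Recombination frequency = 48/677 = 0.0709 ≈ 7.1%, i.e. 7.1 map units.

7.1 map units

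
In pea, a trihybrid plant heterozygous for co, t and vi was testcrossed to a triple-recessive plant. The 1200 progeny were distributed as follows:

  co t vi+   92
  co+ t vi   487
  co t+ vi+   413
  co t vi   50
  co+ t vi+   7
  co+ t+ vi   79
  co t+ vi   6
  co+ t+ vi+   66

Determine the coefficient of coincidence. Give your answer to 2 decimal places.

The two most frequent reciprocal classes, co+ t vi and co t+ vi+, are the parental types, so the F1 was co+ t vi / co t+ vi+.
The two rarest classes, co+ t vi+ and co t+ vi, are the double crossovers. Comparing them with the parentals, only the vi allele has switched, so vi is the middle locus and the order is t – vi – co.
t–vi: (171 + 13)/1200 = 0.1533; vi–co: (116 + 13)/1200 = 0.1075.
Expected DCO frequency = 0.1533 × 0.1075 ≈ 0.01648; observed = 13/1200 ≈ 0.01083.
Coefficient of coincidence = 0.01083/0.01648 ≈ 0.66.

0.66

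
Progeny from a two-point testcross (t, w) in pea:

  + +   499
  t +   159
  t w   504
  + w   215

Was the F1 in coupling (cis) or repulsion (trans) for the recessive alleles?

The two most frequent classes are + + (499) and t w (504); these are the parental (non-recombinant) types.
So the F1 carried + + on one chromosome and t w on the other — the recessive alleles are on the same chromosome (cis / coupling).

cis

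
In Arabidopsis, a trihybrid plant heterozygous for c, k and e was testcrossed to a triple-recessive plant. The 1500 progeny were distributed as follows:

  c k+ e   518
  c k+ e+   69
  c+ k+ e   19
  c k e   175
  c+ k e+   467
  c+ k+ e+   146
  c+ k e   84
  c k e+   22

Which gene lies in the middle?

c

The two most frequent reciprocal classes, c+ k e+ and c k+ e, are the parental types, so the F1 was c+ k e+ / c k+ e.
The two rarest classes, c k e+ and c+ k+ e, are the double crossovers. Comparing them with the parentals, only the c allele has switched, so c is the middle locus and the order is k – c – e.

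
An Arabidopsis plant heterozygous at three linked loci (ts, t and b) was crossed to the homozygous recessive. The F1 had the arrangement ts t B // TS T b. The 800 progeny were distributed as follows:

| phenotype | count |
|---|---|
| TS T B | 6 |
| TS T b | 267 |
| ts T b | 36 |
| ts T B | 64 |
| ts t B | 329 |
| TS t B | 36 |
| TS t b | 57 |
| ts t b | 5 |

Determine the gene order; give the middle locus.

b

The two rarest classes, ts t b and TS T B, are the double crossovers. Comparing them with the parentals, only the b allele has switched, so b is the middle locus and the order is t – b – ts.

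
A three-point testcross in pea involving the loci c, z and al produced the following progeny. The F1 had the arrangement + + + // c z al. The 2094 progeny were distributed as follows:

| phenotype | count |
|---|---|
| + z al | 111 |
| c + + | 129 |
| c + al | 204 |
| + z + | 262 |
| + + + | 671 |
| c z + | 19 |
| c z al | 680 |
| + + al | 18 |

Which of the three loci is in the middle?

The two rarest classes, + + al and c z +, are the double crossovers. Comparing them with the parentals, only the al allele has switched, so al is the middle locus and the order is z – al – c.

al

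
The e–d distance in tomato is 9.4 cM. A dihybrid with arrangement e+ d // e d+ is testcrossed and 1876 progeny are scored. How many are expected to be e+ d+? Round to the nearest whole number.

A map distance of 9.4 cM corresponds to a recombination frequency of 0.094.
The F1 is e+ d / e d+, so e+ d+ is a recombinant gamete class with expected frequency r/2 = 0.094/2 = 0.0470.
Expected number = 0.0470 × 1876 = 88.17 ≈ 88.

88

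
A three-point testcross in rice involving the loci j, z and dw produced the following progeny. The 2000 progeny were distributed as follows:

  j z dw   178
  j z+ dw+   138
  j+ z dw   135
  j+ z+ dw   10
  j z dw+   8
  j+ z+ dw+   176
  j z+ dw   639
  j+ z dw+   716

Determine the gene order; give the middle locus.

The two most frequent reciprocal classes, j+ z dw+ and j z+ dw, are the parental types, so the F1 was j+ z dw+ / j z+ dw.
The two rarest classes, j z dw+ and j+ z+ dw, are the double crossovers. Comparing them with the parentals, only the j allele has switched, so j is the middle locus and the order is z – j – dw.

j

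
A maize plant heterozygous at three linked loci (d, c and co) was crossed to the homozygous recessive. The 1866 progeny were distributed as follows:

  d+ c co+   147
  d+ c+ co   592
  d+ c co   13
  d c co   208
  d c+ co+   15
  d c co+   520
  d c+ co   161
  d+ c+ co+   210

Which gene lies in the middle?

The two most frequent reciprocal classes, d c co+ and d+ c+ co, are the parental types, so the F1 was d c co+ / d+ c+ co.
The two rarest classes, d c+ co+ and d+ c co, are the double crossovers. Comparing them with the parentals, only the c allele has switched, so c is the middle locus and the order is d – c – co.

c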